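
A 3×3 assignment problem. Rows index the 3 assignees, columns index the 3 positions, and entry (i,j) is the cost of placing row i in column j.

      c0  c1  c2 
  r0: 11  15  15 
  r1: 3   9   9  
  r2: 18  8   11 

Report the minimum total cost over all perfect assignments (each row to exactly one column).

Minimum assignment cost: 26

optimal assignment: row0→col2 (cost 15), row1→col0 (cost 3), row2→col1 (cost 8)
total = 15 + 3 + 8 = 26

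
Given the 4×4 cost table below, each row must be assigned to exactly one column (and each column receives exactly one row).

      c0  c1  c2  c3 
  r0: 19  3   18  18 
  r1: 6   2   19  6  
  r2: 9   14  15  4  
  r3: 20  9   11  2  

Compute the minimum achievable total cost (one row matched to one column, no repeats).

Minimum assignment cost: 24

optimal assignment: row0→col1 (cost 3), row1→col0 (cost 6), row2→col3 (cost 4), row3→col2 (cost 11)
total = 3 + 6 + 4 + 11 = 24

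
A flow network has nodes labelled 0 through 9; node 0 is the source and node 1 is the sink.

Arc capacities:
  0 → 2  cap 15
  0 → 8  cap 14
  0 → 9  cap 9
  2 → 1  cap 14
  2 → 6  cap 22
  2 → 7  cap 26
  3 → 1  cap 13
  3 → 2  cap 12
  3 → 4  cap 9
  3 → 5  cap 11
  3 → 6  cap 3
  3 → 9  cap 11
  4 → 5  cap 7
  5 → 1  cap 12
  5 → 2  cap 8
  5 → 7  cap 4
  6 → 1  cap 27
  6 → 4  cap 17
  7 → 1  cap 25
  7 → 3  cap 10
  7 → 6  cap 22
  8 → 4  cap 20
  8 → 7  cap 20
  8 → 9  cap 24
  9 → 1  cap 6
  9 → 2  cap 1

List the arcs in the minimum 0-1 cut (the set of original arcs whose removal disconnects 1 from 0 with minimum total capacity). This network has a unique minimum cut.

Min-cut arcs: {(0,2), (0,8), (9,1), (9,2)} (total capacity 36)

augment #1: 0→2→1 push 14
augment #2: 0→9→1 push 6
augment #3: 0→2→6→1 push 1
augment #4: 0→8→7→1 push 14
augment #5: 0→9→2→6→1 push 1
max flow = 36; residual-reachable set from 0 gives S-side
cut edges (S→T): {(0,2), (0,8), (9,1), (9,2)} total cap 36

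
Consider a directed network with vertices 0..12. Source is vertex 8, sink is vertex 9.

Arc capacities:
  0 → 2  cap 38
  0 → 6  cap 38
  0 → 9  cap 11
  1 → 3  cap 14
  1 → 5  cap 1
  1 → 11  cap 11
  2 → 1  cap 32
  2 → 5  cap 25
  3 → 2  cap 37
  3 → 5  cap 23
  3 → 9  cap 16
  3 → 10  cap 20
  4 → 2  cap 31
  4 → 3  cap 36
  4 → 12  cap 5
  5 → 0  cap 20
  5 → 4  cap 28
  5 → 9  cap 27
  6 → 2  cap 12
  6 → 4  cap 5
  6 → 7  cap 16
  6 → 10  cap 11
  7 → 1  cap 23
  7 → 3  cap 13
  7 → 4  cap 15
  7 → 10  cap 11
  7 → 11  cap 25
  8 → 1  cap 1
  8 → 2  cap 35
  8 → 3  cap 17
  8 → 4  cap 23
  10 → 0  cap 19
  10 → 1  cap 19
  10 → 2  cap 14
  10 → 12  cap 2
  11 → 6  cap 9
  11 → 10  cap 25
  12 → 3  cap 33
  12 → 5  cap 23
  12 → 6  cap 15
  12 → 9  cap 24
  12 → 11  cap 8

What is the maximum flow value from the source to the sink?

augment #1: 8→3→9 bottleneck 16, total now 16
augment #2: 8→1→5→9 bottleneck 1, total now 17
augment #3: 8→2→5→9 bottleneck 25, total now 42
augment #4: 8→3→5→9 bottleneck 1, total now 43
augment #5: 8→4→12→9 bottleneck 5, total now 48
augment #6: 8→4→3→5→0→9 bottleneck 11, total now 59
augment #7: 8→4→3→10→12→9 bottleneck 2, total now 61

Maximum flow value: 61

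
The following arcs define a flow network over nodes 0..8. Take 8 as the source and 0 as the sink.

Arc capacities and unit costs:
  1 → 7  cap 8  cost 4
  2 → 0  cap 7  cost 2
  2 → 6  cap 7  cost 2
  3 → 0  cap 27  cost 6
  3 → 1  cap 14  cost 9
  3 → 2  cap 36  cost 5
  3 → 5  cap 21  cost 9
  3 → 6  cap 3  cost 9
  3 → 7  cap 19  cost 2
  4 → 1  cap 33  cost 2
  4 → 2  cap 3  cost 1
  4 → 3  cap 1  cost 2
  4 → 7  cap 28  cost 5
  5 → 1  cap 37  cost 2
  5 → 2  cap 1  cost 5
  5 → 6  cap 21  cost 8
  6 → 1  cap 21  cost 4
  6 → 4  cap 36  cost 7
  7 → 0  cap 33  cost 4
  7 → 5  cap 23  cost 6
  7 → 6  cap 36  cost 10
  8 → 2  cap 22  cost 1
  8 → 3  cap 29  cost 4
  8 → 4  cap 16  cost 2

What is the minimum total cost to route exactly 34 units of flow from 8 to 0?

shortest-cost path #1: 8→2→0 push 7 @ unit cost 3 (adds 21)
shortest-cost path #2: 8→3→0 push 27 @ unit cost 10 (adds 270)
total cost = 291

Minimum cost for 34 units: 291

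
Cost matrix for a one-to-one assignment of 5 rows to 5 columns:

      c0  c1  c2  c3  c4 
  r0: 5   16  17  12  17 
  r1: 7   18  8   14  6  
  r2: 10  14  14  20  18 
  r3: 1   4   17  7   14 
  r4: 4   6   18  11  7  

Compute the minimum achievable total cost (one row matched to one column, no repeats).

Minimum assignment cost: 38

optimal assignment: row0→col0 (cost 5), row1→col4 (cost 6), row2→col2 (cost 14), row3→col3 (cost 7), row4→col1 (cost 6)
total = 5 + 6 + 14 + 7 + 6 = 38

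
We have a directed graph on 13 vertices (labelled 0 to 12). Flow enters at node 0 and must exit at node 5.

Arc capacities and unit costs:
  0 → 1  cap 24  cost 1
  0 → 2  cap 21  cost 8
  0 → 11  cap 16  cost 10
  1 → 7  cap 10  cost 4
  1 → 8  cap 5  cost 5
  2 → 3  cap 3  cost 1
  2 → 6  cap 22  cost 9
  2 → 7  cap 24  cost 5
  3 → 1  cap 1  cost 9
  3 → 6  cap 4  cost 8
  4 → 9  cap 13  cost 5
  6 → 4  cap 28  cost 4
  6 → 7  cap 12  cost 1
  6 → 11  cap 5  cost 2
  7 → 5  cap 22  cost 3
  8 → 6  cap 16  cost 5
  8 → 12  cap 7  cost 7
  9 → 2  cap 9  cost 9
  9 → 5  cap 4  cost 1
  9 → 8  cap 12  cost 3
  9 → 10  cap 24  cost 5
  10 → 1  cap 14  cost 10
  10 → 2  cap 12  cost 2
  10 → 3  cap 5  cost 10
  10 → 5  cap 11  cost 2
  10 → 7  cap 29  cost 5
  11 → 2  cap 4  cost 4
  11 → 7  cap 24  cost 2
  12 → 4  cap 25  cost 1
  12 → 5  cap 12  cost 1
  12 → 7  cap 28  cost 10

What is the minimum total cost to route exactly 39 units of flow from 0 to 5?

Minimum cost for 39 units: 702

shortest-cost path #1: 0→1→7→5 push 10 @ unit cost 8 (adds 80)
shortest-cost path #2: 0→1→8→12→5 push 5 @ unit cost 14 (adds 70)
shortest-cost path #3: 0→11→7→5 push 12 @ unit cost 15 (adds 180)
shortest-cost path #4: 0→2→6→4→9→5 push 4 @ unit cost 27 (adds 108)
shortest-cost path #5: 0→2→6→4→9→10→5 push 8 @ unit cost 33 (adds 264)
total cost = 702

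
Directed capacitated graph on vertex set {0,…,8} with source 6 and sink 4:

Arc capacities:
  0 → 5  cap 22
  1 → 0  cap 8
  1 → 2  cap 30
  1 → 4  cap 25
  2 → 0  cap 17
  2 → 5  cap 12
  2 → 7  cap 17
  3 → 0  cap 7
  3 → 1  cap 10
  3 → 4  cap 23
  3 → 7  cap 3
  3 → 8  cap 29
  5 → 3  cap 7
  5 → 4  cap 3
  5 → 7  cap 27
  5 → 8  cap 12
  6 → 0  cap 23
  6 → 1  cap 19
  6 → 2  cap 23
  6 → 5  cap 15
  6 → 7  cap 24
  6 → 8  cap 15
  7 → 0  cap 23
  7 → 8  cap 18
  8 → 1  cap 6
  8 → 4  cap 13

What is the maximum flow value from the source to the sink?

augment #1: 6→1→4 bottleneck 19, total now 19
augment #2: 6→5→4 bottleneck 3, total now 22
augment #3: 6→8→4 bottleneck 13, total now 35
augment #4: 6→5→3→4 bottleneck 7, total now 42
augment #5: 6→8→1→4 bottleneck 2, total now 44
augment #6: 6→5→8→1→4 bottleneck 4, total now 48

Maximum flow value: 48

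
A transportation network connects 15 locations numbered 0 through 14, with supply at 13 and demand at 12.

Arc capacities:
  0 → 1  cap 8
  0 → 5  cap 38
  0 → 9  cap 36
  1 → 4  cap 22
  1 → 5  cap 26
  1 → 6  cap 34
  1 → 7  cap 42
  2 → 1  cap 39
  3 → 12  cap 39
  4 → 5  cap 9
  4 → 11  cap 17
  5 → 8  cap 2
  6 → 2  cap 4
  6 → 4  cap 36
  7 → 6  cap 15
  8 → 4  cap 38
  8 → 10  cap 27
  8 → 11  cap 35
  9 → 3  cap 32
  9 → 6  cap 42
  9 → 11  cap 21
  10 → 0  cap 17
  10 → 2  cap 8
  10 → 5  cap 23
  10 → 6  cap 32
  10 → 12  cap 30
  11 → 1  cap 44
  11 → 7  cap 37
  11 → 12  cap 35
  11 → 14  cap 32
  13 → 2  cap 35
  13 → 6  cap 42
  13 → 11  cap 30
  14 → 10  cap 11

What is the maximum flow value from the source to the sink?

Maximum flow value: 48

augment #1: 13→11→12 bottleneck 30, total now 30
augment #2: 13→6→4→11→12 bottleneck 5, total now 35
augment #3: 13→2→1→5→8→10→12 bottleneck 2, total now 37
augment #4: 13→6→4→11→14→10→12 bottleneck 11, total now 48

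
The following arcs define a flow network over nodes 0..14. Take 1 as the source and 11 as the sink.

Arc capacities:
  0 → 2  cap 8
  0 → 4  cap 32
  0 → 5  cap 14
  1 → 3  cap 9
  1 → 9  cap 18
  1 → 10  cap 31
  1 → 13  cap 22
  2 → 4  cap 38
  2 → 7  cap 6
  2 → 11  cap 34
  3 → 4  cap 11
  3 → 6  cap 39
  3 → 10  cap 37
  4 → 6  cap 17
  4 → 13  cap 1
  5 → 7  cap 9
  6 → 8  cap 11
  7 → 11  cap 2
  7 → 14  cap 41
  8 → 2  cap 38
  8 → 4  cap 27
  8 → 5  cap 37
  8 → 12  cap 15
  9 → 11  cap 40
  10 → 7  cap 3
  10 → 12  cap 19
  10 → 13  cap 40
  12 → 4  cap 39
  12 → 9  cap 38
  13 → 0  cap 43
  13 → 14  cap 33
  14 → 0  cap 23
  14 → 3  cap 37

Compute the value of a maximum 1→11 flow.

Maximum flow value: 58

augment #1: 1→9→11 bottleneck 18, total now 18
augment #2: 1→10→7→11 bottleneck 2, total now 20
augment #3: 1→10→12→9→11 bottleneck 19, total now 39
augment #4: 1→13→0→2→11 bottleneck 8, total now 47
augment #5: 1→3→6→8→2→11 bottleneck 9, total now 56
augment #6: 1→13→0→4→6→8→2→11 bottleneck 2, total now 58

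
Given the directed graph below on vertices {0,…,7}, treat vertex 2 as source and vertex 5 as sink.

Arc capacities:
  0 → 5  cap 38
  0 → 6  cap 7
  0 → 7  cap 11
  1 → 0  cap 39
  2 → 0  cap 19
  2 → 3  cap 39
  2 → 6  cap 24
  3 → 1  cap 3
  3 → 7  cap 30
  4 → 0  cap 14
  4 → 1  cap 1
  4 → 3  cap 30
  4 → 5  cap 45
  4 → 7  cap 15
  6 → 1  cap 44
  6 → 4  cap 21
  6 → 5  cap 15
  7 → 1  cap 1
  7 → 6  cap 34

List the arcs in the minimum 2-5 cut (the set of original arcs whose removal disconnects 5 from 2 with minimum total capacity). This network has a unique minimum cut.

augment #1: 2→0→5 push 19
augment #2: 2→6→5 push 15
augment #3: 2→6→4→5 push 9
augment #4: 2→3→1→0→5 push 3
augment #5: 2→3→7→1→0→5 push 1
augment #6: 2→3→7→6→4→5 push 12
augment #7: 2→3→7→6→1→0→5 push 15
max flow = 74; residual-reachable set from 2 gives S-side
cut edges (S→T): {(0,5), (6,4), (6,5)} total cap 74

Min-cut arcs: {(0,5), (6,4), (6,5)} (total capacity 74)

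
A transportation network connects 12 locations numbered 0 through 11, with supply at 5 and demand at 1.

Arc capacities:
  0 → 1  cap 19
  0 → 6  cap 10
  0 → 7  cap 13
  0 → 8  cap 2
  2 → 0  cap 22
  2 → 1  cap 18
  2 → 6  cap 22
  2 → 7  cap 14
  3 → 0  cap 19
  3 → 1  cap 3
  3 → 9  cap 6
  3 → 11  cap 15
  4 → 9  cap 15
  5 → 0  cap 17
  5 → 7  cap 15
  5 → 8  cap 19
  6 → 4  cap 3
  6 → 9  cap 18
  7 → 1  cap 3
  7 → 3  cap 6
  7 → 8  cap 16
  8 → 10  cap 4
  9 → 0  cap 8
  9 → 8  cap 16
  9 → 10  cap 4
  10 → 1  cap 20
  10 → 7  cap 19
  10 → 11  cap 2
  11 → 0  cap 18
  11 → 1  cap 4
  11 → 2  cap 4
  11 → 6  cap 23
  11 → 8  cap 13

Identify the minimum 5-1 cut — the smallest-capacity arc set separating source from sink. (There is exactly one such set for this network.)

Min-cut arcs: {(5,0), (7,1), (7,3), (8,10)} (total capacity 30)

augment #1: 5→0→1 push 17
augment #2: 5→7→1 push 3
augment #3: 5→7→3→1 push 3
augment #4: 5→8→10→1 push 4
augment #5: 5→7→3→0→1 push 2
augment #6: 5→7→3→11→1 push 1
max flow = 30; residual-reachable set from 5 gives S-side
cut edges (S→T): {(5,0), (7,1), (7,3), (8,10)} total cap 30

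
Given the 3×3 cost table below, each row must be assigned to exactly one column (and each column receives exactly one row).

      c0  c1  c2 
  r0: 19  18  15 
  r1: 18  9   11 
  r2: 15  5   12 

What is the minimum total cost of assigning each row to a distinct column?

Minimum assignment cost: 35

optimal assignment: row0→col0 (cost 19), row1→col2 (cost 11), row2→col1 (cost 5)
total = 19 + 11 + 5 = 35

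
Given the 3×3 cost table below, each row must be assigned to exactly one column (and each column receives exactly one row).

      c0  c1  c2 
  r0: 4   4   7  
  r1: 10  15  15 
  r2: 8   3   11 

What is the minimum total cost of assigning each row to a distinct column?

Minimum assignment cost: 20

optimal assignment: row0→col2 (cost 7), row1→col0 (cost 10), row2→col1 (cost 3)
total = 7 + 10 + 3 = 20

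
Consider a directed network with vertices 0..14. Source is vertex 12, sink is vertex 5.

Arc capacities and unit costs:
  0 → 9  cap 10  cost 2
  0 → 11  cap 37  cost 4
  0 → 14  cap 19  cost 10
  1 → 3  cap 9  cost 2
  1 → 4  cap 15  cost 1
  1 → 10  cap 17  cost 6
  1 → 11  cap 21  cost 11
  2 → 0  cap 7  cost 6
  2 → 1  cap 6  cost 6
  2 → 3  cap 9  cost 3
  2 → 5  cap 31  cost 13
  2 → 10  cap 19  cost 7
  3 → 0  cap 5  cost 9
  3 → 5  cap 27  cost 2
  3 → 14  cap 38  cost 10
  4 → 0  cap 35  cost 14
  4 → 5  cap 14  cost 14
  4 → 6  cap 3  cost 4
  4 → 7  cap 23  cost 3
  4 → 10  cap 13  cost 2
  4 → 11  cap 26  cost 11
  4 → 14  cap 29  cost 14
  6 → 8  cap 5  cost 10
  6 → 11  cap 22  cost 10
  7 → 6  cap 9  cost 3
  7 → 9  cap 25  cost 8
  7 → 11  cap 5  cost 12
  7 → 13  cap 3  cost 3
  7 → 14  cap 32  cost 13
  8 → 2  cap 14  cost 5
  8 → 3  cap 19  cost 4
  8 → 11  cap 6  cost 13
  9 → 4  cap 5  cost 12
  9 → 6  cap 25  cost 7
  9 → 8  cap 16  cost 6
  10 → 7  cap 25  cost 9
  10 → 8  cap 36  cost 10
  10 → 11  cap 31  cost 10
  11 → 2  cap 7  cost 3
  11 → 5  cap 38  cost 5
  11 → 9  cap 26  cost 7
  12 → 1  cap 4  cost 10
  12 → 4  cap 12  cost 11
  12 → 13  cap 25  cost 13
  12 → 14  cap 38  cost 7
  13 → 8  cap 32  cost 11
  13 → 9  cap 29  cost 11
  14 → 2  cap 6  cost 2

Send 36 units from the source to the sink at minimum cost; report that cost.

shortest-cost path #1: 12→1→3→5 push 4 @ unit cost 14 (adds 56)
shortest-cost path #2: 12→14→2→3→5 push 6 @ unit cost 14 (adds 84)
shortest-cost path #3: 12→4→5 push 12 @ unit cost 25 (adds 300)
shortest-cost path #4: 12→13→8→3→5 push 14 @ unit cost 30 (adds 420)
total cost = 860

Minimum cost for 36 units: 860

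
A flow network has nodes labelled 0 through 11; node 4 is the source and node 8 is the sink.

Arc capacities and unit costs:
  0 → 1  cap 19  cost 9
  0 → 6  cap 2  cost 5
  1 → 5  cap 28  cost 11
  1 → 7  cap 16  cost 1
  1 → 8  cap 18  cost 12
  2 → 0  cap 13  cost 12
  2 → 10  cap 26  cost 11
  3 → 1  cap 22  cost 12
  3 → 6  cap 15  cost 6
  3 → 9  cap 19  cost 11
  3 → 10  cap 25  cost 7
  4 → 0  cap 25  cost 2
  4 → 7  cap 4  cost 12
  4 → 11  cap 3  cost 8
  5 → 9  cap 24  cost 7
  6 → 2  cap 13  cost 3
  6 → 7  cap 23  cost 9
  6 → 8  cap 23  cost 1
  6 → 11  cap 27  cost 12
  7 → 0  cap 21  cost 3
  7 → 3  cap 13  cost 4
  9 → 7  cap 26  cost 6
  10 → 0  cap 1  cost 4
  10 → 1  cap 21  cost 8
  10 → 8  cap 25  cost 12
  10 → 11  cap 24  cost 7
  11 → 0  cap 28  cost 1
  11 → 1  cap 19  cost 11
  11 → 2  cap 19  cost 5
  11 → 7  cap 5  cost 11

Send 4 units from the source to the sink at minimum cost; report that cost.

Minimum cost for 4 units: 62

shortest-cost path #1: 4→0→6→8 push 2 @ unit cost 8 (adds 16)
shortest-cost path #2: 4→0→1→8 push 2 @ unit cost 23 (adds 46)
total cost = 62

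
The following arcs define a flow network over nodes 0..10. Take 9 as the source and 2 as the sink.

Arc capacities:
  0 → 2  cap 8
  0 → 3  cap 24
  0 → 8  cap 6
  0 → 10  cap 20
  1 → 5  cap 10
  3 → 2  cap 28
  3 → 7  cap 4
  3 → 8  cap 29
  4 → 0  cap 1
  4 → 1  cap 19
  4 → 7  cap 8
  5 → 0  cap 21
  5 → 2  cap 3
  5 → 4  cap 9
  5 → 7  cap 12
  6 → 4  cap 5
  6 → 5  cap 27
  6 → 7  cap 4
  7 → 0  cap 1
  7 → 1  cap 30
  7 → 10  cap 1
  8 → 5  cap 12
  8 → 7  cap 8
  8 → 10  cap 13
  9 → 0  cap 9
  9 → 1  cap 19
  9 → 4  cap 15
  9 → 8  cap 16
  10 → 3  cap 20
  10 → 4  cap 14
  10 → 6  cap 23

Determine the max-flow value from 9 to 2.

Maximum flow value: 38

augment #1: 9→0→2 bottleneck 8, total now 8
augment #2: 9→0→3→2 bottleneck 1, total now 9
augment #3: 9→1→5→2 bottleneck 3, total now 12
augment #4: 9→4→0→3→2 bottleneck 1, total now 13
augment #5: 9→8→10→3→2 bottleneck 13, total now 26
augment #6: 9→1→5→0→3→2 bottleneck 7, total now 33
augment #7: 9→4→7→0→3→2 bottleneck 1, total now 34
augment #8: 9→4→7→10→3→2 bottleneck 1, total now 35
augment #9: 9→8→5→0→3→2 bottleneck 3, total now 38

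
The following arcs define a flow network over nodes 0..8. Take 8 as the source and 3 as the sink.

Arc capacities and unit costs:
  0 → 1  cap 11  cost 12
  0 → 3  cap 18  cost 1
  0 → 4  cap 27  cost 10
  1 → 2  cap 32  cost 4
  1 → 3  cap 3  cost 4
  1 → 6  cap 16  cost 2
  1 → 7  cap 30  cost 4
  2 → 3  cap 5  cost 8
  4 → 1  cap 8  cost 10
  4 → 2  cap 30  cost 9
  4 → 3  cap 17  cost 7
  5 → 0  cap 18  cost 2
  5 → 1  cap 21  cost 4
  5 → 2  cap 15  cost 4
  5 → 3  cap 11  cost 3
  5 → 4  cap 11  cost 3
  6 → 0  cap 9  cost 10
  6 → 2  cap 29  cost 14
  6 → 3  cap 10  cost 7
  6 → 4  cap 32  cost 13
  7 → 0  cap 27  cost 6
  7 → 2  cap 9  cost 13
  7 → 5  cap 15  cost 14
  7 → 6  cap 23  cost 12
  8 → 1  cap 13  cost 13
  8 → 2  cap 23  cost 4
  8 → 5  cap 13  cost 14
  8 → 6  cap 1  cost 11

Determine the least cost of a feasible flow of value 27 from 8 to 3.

shortest-cost path #1: 8→2→3 push 5 @ unit cost 12 (adds 60)
shortest-cost path #2: 8→1→3 push 3 @ unit cost 17 (adds 51)
shortest-cost path #3: 8→5→3 push 11 @ unit cost 17 (adds 187)
shortest-cost path #4: 8→5→0→3 push 2 @ unit cost 17 (adds 34)
shortest-cost path #5: 8→6→3 push 1 @ unit cost 18 (adds 18)
shortest-cost path #6: 8→1→6→3 push 5 @ unit cost 22 (adds 110)
total cost = 460

Minimum cost for 27 units: 460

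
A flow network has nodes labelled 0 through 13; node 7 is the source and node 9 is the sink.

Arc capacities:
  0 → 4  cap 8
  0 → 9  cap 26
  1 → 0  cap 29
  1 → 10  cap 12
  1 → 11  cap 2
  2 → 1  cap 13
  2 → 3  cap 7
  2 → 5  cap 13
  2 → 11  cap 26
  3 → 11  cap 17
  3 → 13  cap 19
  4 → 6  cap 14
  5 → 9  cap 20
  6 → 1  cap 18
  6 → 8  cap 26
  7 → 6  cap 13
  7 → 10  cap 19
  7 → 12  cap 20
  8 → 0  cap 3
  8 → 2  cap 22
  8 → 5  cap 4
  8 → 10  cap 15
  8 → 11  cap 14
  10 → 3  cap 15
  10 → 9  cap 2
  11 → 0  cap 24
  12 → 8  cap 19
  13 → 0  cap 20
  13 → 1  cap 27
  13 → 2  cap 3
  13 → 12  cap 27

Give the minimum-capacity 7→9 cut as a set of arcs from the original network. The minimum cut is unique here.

augment #1: 7→10→9 push 2
augment #2: 7→6→1→0→9 push 13
augment #3: 7→12→8→0→9 push 3
augment #4: 7→12→8→5→9 push 4
augment #5: 7→10→3→11→0→9 push 10
augment #6: 7→12→8→2→5→9 push 12
augment #7: 7→10→3→13→2→5→9 push 1
max flow = 45; residual-reachable set from 7 gives S-side
cut edges (S→T): {(0,9), (2,5), (8,5), (10,9)} total cap 45

Min-cut arcs: {(0,9), (2,5), (8,5), (10,9)} (total capacity 45)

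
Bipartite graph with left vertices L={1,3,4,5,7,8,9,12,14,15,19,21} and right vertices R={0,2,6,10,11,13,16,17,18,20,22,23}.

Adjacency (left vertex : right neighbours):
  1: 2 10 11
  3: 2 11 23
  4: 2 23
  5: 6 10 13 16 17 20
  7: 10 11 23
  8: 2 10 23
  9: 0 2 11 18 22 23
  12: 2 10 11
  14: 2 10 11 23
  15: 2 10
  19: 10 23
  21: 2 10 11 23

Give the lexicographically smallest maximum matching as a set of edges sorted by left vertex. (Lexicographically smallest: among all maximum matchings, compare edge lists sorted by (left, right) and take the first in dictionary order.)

|M| = 6 (so the lex-smallest maximum matching has 6 edges)
process left vertices in ascending order; for each, take the smallest-labelled available neighbour that still permits 6 edges overall, or leave it unmatched if none does
lex-smallest matching: {1-2, 3-11, 4-23, 5-6, 7-10, 9-0}

Lex-smallest maximum matching: {(1,2), (3,11), (4,23), (5,6), (7,10), (9,0)}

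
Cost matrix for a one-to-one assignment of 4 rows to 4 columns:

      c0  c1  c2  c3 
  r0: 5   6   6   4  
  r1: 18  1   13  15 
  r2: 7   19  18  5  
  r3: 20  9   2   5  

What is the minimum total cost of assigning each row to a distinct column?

optimal assignment: row0→col0 (cost 5), row1→col1 (cost 1), row2→col3 (cost 5), row3→col2 (cost 2)
total = 5 + 1 + 5 + 2 = 13

Minimum assignment cost: 13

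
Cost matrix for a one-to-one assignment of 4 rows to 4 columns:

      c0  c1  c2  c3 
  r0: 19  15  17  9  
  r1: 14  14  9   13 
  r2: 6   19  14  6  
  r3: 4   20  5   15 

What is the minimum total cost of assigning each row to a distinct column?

Minimum assignment cost: 34

one of 2 optimal assignments: row0→col1 (cost 15), row1→col2 (cost 9), row2→col3 (cost 6), row3→col0 (cost 4)
total = 15 + 9 + 6 + 4 = 34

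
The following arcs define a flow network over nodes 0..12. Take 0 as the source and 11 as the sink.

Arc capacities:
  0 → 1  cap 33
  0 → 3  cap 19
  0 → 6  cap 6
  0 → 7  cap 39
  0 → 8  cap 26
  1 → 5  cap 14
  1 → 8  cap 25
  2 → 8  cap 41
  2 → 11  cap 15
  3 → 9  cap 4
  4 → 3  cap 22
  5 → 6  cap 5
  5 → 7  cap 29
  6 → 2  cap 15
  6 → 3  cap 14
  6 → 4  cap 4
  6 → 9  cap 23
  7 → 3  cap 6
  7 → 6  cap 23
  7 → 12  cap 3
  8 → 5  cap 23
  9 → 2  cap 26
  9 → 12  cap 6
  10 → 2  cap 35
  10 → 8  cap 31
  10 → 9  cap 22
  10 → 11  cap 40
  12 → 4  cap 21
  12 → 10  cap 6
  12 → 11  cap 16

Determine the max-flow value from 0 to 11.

augment #1: 0→6→2→11 bottleneck 6, total now 6
augment #2: 0→7→12→11 bottleneck 3, total now 9
augment #3: 0→3→9→2→11 bottleneck 4, total now 13
augment #4: 0→7→6→2→11 bottleneck 5, total now 18
augment #5: 0→7→6→9→12→11 bottleneck 6, total now 24

Maximum flow value: 24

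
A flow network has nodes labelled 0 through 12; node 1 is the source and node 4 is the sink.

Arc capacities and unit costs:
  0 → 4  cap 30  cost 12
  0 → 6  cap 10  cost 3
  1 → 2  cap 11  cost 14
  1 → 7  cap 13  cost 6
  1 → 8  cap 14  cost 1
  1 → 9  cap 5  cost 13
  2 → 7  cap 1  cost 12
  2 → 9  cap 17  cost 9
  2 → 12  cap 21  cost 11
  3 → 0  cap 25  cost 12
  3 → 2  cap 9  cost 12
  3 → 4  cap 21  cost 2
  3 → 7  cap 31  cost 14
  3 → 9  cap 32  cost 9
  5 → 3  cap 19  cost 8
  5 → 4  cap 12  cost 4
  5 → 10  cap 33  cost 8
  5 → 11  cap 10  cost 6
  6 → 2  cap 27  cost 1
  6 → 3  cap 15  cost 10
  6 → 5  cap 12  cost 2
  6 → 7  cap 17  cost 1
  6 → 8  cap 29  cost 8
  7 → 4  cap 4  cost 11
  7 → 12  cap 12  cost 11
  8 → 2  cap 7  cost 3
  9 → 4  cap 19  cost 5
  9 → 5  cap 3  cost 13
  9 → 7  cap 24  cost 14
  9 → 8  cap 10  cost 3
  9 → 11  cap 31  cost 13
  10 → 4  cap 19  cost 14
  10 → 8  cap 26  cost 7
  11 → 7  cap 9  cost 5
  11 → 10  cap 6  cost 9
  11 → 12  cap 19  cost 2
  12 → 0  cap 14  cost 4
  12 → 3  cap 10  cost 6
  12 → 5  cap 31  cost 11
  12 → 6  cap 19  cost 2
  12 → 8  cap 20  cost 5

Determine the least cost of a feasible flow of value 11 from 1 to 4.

Minimum cost for 11 units: 194

shortest-cost path #1: 1→7→4 push 4 @ unit cost 17 (adds 68)
shortest-cost path #2: 1→9→4 push 5 @ unit cost 18 (adds 90)
shortest-cost path #3: 1→8→2→9→4 push 2 @ unit cost 18 (adds 36)
total cost = 194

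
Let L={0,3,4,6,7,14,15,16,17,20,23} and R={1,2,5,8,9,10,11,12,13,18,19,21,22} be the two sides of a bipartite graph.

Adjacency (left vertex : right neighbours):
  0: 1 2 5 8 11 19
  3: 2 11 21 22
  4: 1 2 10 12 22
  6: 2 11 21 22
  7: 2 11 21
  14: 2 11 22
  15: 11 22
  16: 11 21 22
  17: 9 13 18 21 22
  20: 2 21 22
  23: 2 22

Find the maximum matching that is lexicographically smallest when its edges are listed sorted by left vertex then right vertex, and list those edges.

|M| = 7 (so the lex-smallest maximum matching has 7 edges)
process left vertices in ascending order; for each, take the smallest-labelled available neighbour that still permits 7 edges overall, or leave it unmatched if none does
lex-smallest matching: {0-1, 3-2, 4-10, 6-11, 7-21, 14-22, 17-9}

Lex-smallest maximum matching: {(0,1), (3,2), (4,10), (6,11), (7,21), (14,22), (17,9)}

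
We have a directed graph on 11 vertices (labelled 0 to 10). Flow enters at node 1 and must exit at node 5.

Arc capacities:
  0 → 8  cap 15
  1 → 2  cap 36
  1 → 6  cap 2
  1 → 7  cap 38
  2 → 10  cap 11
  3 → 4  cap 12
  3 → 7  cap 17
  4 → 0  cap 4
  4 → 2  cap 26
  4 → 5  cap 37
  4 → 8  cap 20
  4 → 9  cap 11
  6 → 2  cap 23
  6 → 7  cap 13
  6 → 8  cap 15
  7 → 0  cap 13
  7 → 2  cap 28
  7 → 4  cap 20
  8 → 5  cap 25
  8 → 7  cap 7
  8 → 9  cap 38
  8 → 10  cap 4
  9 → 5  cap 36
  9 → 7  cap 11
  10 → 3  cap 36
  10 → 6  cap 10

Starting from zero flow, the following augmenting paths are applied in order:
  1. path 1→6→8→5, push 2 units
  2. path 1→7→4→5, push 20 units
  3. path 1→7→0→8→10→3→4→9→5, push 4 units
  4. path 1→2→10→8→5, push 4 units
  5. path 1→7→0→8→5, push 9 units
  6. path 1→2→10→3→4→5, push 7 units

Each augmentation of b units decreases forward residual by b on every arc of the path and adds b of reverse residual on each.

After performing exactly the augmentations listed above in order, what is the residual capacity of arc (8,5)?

after path 1 (1→6→8→5, push 2): res(8,5)=23
after path 2 (1→7→4→5, push 20): res(8,5)=23
after path 3 (1→7→0→8→10→3→4→9→5, push 4): res(8,5)=23
after path 4 (1→2→10→8→5, push 4): res(8,5)=19
after path 5 (1→7→0→8→5, push 9): res(8,5)=10
after path 6 (1→2→10→3→4→5, push 7): res(8,5)=10

Residual capacity of (8,5): 10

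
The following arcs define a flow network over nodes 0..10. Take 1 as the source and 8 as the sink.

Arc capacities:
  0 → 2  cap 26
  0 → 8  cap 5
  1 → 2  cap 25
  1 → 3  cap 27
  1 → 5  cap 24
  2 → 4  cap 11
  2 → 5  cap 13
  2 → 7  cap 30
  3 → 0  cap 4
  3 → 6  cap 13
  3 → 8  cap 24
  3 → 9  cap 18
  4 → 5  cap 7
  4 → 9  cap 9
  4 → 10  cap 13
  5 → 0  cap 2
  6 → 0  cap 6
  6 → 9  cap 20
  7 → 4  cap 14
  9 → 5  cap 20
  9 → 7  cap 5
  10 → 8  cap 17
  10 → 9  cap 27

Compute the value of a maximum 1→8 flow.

augment #1: 1→3→8 bottleneck 24, total now 24
augment #2: 1→3→0→8 bottleneck 3, total now 27
augment #3: 1→5→0→8 bottleneck 2, total now 29
augment #4: 1→2→4→10→8 bottleneck 11, total now 40
augment #5: 1→2→7→4→10→8 bottleneck 2, total now 42

Maximum flow value: 42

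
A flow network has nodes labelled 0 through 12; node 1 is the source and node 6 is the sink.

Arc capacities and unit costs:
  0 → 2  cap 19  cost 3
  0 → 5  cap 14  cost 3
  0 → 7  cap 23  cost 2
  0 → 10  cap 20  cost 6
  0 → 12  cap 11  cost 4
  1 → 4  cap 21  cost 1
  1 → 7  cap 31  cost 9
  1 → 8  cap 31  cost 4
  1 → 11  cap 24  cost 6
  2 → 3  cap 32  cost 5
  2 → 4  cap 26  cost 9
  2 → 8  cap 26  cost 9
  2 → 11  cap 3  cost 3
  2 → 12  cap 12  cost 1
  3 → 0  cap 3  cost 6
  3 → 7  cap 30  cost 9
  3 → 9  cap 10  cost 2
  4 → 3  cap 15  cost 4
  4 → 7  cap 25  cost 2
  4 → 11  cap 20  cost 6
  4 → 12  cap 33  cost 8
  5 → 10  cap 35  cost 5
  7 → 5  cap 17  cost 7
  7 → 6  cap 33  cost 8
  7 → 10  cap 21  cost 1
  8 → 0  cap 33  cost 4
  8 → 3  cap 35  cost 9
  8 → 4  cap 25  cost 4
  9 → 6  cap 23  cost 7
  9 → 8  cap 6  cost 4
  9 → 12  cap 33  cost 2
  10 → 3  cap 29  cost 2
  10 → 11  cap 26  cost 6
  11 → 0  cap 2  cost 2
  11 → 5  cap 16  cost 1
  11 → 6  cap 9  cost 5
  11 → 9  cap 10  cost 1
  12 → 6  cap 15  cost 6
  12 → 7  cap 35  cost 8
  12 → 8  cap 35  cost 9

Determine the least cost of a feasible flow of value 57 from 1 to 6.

shortest-cost path #1: 1→4→7→6 push 21 @ unit cost 11 (adds 231)
shortest-cost path #2: 1→11→6 push 9 @ unit cost 11 (adds 99)
shortest-cost path #3: 1→11→9→6 push 10 @ unit cost 14 (adds 140)
shortest-cost path #4: 1→7→6 push 12 @ unit cost 17 (adds 204)
shortest-cost path #5: 1→8→0→12→6 push 5 @ unit cost 18 (adds 90)
total cost = 764

Minimum cost for 57 units: 764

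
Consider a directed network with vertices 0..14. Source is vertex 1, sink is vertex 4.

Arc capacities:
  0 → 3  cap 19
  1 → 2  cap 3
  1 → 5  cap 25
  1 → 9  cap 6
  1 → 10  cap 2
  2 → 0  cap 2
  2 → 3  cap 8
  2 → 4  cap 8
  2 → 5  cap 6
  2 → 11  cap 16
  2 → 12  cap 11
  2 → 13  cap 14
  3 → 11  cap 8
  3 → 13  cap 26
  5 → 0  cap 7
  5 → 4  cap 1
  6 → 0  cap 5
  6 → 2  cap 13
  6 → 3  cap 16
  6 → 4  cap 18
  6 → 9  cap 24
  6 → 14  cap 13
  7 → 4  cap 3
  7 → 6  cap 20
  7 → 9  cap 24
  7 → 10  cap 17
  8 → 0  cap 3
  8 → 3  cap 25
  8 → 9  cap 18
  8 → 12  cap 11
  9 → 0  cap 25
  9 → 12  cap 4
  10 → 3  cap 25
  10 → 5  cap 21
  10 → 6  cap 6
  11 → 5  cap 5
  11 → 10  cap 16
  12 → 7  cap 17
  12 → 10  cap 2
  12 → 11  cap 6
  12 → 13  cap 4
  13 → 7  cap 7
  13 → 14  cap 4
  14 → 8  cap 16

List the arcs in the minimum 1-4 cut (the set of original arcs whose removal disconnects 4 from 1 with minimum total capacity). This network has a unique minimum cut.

augment #1: 1→2→4 push 3
augment #2: 1→5→4 push 1
augment #3: 1→10→6→4 push 2
augment #4: 1→9→12→7→4 push 3
augment #5: 1→9→12→7→6→4 push 1
augment #6: 1→5→0→3→11→10→6→4 push 4
augment #7: 1→5→0→3→13→7→6→4 push 3
augment #8: 1→9→0→3→13→7→6→4 push 2
max flow = 19; residual-reachable set from 1 gives S-side
cut edges (S→T): {(1,2), (1,9), (1,10), (5,0), (5,4)} total cap 19

Min-cut arcs: {(1,2), (1,9), (1,10), (5,0), (5,4)} (total capacity 19)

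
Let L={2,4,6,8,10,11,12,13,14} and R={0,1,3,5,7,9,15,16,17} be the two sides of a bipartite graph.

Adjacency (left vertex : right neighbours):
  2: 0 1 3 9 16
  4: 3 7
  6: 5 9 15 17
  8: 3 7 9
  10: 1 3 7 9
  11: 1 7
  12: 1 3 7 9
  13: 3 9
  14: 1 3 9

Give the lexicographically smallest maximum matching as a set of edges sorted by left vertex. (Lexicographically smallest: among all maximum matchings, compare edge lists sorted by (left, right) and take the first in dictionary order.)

Lex-smallest maximum matching: {(2,0), (4,3), (6,5), (8,7), (10,1), (12,9)}

|M| = 6 (so the lex-smallest maximum matching has 6 edges)
process left vertices in ascending order; for each, take the smallest-labelled available neighbour that still permits 6 edges overall, or leave it unmatched if none does
lex-smallest matching: {2-0, 4-3, 6-5, 8-7, 10-1, 12-9}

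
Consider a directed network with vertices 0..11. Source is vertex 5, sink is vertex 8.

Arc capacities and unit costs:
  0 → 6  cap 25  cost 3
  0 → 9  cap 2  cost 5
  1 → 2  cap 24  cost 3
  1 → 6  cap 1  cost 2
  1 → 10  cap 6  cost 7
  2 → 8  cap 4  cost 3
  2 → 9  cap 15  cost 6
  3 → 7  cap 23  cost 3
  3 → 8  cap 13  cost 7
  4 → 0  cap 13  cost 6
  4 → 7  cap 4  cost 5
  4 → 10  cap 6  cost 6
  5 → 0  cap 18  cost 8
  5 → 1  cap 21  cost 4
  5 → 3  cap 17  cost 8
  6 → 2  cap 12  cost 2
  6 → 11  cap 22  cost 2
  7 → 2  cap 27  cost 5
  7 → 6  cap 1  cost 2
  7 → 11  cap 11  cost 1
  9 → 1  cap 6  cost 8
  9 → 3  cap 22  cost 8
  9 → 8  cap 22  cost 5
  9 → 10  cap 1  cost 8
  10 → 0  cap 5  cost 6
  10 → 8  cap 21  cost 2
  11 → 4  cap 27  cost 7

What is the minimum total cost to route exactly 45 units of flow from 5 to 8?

shortest-cost path #1: 5→1→2→8 push 4 @ unit cost 10 (adds 40)
shortest-cost path #2: 5→1→10→8 push 6 @ unit cost 13 (adds 78)
shortest-cost path #3: 5→3→8 push 13 @ unit cost 15 (adds 195)
shortest-cost path #4: 5→0→9→8 push 2 @ unit cost 18 (adds 36)
shortest-cost path #5: 5→1→2→9→8 push 11 @ unit cost 18 (adds 198)
shortest-cost path #6: 5→0→6→2→9→8 push 4 @ unit cost 24 (adds 96)
shortest-cost path #7: 5→3→7→11→4→10→8 push 4 @ unit cost 27 (adds 108)
shortest-cost path #8: 5→0→6→11→4→10→8 push 1 @ unit cost 28 (adds 28)
total cost = 779

Minimum cost for 45 units: 779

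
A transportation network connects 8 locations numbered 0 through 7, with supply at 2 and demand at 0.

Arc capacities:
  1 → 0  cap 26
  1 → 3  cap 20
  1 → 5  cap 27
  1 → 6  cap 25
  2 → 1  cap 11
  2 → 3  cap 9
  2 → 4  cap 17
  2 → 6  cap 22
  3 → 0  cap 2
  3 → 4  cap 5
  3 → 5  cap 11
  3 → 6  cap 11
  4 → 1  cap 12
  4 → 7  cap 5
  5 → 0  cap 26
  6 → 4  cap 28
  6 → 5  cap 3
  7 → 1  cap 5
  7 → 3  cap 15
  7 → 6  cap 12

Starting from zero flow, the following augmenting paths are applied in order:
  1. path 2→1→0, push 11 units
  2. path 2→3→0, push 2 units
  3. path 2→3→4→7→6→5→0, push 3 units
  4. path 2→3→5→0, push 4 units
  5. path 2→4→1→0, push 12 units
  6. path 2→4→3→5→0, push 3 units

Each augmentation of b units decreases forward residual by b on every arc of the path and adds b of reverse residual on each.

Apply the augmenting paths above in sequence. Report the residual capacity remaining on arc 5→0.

Residual capacity of (5,0): 16

after path 1 (2→1→0, push 11): res(5,0)=26
after path 2 (2→3→0, push 2): res(5,0)=26
after path 3 (2→3→4→7→6→5→0, push 3): res(5,0)=23
after path 4 (2→3→5→0, push 4): res(5,0)=19
after path 5 (2→4→1→0, push 12): res(5,0)=19
after path 6 (2→4→3→5→0, push 3): res(5,0)=16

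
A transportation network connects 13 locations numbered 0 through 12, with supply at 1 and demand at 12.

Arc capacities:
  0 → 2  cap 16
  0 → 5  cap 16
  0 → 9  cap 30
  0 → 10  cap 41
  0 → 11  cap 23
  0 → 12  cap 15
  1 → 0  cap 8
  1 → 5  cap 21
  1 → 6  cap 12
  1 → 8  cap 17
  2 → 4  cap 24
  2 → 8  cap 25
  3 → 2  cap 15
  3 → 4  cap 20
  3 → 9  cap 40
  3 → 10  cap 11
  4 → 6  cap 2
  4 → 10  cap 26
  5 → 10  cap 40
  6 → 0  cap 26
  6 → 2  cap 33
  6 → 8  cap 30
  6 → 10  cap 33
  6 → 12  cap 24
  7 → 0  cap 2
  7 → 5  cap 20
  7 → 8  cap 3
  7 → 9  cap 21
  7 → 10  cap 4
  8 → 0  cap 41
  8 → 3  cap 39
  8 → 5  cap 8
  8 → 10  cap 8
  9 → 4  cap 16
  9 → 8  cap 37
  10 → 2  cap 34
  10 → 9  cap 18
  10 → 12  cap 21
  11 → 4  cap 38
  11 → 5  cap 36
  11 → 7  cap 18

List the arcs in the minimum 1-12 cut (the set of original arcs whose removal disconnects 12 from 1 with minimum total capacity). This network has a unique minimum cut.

Min-cut arcs: {(0,12), (1,6), (4,6), (10,12)} (total capacity 50)

augment #1: 1→0→12 push 8
augment #2: 1→6→12 push 12
augment #3: 1→5→10→12 push 21
augment #4: 1→8→0→12 push 7
augment #5: 1→8→3→4→6→12 push 2
max flow = 50; residual-reachable set from 1 gives S-side
cut edges (S→T): {(0,12), (1,6), (4,6), (10,12)} total cap 50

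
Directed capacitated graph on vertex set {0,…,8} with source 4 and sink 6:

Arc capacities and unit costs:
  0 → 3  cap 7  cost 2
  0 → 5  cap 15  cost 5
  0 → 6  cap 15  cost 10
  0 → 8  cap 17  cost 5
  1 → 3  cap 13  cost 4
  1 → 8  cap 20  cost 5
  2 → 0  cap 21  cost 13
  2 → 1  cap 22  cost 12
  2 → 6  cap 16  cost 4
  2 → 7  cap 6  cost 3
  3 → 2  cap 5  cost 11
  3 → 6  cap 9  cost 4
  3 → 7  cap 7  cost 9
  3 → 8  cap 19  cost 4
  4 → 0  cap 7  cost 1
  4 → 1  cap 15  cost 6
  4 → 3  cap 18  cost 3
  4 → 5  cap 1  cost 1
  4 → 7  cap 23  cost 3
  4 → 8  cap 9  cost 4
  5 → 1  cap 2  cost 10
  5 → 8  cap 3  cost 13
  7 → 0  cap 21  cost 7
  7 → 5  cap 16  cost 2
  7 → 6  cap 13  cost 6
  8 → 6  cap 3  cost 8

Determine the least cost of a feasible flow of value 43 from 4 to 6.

shortest-cost path #1: 4→3→6 push 9 @ unit cost 7 (adds 63)
shortest-cost path #2: 4→7→6 push 13 @ unit cost 9 (adds 117)
shortest-cost path #3: 4→0→6 push 7 @ unit cost 11 (adds 77)
shortest-cost path #4: 4→8→6 push 3 @ unit cost 12 (adds 36)
shortest-cost path #5: 4→3→2→6 push 5 @ unit cost 18 (adds 90)
shortest-cost path #6: 4→7→0→6 push 6 @ unit cost 20 (adds 120)
total cost = 503

Minimum cost for 43 units: 503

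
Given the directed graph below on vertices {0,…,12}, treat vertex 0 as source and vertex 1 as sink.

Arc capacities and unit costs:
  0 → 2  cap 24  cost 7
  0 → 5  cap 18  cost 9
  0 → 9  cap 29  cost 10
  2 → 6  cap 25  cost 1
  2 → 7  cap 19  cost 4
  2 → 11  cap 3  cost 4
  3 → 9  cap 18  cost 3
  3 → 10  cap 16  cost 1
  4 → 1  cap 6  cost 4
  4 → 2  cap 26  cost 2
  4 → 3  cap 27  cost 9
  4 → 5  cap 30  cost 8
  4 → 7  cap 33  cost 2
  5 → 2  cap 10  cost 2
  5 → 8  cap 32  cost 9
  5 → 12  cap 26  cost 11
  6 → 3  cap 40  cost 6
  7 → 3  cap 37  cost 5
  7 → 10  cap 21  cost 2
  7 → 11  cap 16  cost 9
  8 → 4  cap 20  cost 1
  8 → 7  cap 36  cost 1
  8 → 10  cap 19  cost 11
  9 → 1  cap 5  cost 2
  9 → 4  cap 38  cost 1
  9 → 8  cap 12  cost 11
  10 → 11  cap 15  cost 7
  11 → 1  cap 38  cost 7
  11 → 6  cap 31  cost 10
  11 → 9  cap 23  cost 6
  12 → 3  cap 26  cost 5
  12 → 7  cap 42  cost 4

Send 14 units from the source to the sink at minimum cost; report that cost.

Minimum cost for 14 units: 204

shortest-cost path #1: 0→9→1 push 5 @ unit cost 12 (adds 60)
shortest-cost path #2: 0→9→4→1 push 6 @ unit cost 15 (adds 90)
shortest-cost path #3: 0→2→11→1 push 3 @ unit cost 18 (adds 54)
total cost = 204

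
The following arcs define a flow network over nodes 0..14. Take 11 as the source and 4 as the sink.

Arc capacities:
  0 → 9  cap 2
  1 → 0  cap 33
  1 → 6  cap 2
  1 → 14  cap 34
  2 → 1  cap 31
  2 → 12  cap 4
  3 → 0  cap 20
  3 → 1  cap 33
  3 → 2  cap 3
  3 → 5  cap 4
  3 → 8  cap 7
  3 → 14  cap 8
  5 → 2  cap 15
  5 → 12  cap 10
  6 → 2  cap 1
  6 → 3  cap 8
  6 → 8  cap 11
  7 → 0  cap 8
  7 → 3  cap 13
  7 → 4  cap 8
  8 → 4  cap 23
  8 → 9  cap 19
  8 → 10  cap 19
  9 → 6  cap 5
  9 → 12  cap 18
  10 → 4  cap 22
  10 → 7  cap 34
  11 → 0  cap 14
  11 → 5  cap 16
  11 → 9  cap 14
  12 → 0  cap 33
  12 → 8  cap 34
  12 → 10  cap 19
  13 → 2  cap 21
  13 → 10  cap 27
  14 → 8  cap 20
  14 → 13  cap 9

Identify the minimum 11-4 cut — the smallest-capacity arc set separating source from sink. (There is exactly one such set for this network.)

augment #1: 11→5→12→8→4 push 10
augment #2: 11→9→6→8→4 push 5
augment #3: 11→9→12→8→4 push 8
augment #4: 11→9→12→10→4 push 1
augment #5: 11→0→9→12→10→4 push 2
augment #6: 11→5→2→12→10→4 push 4
augment #7: 11→5→2→1→6→8→10→4 push 2
max flow = 32; residual-reachable set from 11 gives S-side
cut edges (S→T): {(0,9), (11,5), (11,9)} total cap 32

Min-cut arcs: {(0,9), (11,5), (11,9)} (total capacity 32)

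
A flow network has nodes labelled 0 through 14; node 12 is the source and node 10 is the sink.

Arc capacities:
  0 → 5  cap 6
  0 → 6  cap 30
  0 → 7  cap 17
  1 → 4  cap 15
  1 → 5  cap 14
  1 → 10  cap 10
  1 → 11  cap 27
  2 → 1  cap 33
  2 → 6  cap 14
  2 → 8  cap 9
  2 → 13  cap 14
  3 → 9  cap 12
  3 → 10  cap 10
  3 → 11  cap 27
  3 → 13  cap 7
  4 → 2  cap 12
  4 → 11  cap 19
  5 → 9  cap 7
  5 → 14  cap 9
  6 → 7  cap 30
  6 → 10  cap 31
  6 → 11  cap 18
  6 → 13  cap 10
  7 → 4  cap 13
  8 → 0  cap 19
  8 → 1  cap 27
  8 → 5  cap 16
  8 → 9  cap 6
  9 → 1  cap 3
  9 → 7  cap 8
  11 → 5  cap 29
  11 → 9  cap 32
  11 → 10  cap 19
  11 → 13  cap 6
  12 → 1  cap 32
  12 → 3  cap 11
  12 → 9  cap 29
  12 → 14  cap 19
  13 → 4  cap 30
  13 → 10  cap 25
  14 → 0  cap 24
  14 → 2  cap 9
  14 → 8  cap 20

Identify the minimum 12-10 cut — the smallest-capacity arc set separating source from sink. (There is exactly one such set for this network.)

augment #1: 12→1→10 push 10
augment #2: 12→3→10 push 10
augment #3: 12→1→11→10 push 19
augment #4: 12→3→13→10 push 1
augment #5: 12→1→11→13→10 push 3
augment #6: 12→14→0→6→10 push 19
augment #7: 12→9→1→11→13→10 push 3
augment #8: 12→9→7→4→2→6→10 push 8
max flow = 73; residual-reachable set from 12 gives S-side
cut edges (S→T): {(9,1), (9,7), (12,1), (12,3), (12,14)} total cap 73

Min-cut arcs: {(9,1), (9,7), (12,1), (12,3), (12,14)} (total capacity 73)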